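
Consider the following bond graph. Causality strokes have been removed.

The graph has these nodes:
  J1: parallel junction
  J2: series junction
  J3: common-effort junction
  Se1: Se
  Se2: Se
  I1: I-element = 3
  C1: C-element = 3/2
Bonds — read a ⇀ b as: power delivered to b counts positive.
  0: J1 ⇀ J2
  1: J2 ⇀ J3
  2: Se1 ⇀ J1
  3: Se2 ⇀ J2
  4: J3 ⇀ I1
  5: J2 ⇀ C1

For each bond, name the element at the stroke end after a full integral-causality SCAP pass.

#2 →J1  (Se1 (Se) sets effort on bond)
#3 →J2  (source Se2 imposes e)
#0 →J2  (J1: bond 2 brought effort, rest push out)
#4 →I1  (prefer integral on I1)
#1 →J3  (J3 needs exactly one e-in)
#5 →J2  (J2 flow already set via bond 1)

b0 |J2
b1 |J3
b2 |J1
b3 |J2
b4 |I1
b5 |J2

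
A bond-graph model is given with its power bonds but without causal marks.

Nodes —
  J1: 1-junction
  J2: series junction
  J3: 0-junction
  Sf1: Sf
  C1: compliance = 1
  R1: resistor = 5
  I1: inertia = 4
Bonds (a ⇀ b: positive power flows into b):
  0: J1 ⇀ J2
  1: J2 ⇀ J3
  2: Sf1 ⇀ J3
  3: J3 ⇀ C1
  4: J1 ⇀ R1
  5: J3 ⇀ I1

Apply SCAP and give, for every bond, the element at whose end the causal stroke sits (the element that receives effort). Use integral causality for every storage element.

β0 stroke→J1
β1 stroke→J2
β2 stroke→Sf1
β3 stroke→J3
β4 stroke→R1
β5 stroke→I1

#2 stroke at Sf1  (Sf1: flow source, stroke at near end)
#3 stroke at J3  (C1 integral (e out))
#1 stroke at J2  (common-e at J3 fixed by 3)
#5 stroke at I1  (0-jn J3 has e-setter on 3)
#0 stroke at J1  (J2: last free bond brings flow in)
#4 stroke at R1  (closing 1-jn rule on J1)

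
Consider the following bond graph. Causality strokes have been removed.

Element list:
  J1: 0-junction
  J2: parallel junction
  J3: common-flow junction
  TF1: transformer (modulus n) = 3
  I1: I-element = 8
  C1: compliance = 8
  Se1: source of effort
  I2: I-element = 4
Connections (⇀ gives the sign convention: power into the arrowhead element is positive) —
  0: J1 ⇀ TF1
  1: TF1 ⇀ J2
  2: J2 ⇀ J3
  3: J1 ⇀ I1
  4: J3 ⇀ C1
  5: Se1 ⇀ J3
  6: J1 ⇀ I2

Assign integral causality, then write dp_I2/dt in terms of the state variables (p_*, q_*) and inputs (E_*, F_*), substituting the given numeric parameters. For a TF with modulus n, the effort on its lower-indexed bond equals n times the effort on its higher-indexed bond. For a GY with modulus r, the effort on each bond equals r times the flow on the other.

dp_I2/dt = -3*E_Se1 + 3*q_C1/8

#5 stroke→J3  (Se1: effort source, stroke at far end)
#3 stroke→I1  (I1 outputs flow p/I1)
#4 stroke→J3  (C1: C, integral causality)
#2 stroke→J2  (only one flow-in slot at J3)
#1 stroke→TF1  (J2 effort already set via bond 2)
#0 stroke→J1  (through TF1, causality passes straight; one stroke at TF1)
#6 stroke→I2  (J1 effort already set via bond 0)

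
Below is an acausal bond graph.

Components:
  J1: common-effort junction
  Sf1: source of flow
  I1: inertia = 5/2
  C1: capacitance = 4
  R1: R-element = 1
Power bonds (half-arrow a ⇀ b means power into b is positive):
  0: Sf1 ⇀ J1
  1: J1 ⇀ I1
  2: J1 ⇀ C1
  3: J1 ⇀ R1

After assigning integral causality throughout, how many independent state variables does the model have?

2  (C1, I1 all integral)

β0 stroke at Sf1  (Sf1 fixes flow; stroke at Sf1)
β1 stroke at I1  (I1: I, integral causality)
β2 stroke at J1  (prefer integral on C1)
β3 stroke at R1  (common-e at J1 fixed by 2)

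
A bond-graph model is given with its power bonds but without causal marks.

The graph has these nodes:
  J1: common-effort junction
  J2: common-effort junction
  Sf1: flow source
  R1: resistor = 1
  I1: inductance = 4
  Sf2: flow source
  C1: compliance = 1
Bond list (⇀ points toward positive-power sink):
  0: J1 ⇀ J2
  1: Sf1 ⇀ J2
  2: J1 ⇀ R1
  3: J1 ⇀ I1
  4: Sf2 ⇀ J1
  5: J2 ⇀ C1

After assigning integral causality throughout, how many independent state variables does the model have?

#1 stroke→Sf1  (Sf1: flow source, stroke at near end)
#4 stroke→Sf2  (Sf2: flow source, stroke at near end)
#3 stroke→I1  (I1: I, integral causality)
#5 stroke→J2  (C1 integral (e out))
#0 stroke→J1  (0-jn J2 has e-setter on 5)
#2 stroke→R1  (common-e at J1 fixed by 0)

2  (C1, I1 all integral)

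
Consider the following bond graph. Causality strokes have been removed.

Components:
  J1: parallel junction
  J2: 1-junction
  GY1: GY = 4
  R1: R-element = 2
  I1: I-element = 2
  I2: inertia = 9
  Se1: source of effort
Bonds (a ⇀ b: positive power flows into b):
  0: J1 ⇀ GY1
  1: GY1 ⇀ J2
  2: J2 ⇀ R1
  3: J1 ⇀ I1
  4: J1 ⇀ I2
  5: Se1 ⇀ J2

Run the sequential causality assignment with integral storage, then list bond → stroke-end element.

b5 stroke→J2  (Se1 (Se) sets effort on bond)
b3 stroke→I1  (I1 outputs flow p/I1)
b4 stroke→I2  (prefer integral on I2)
b0 stroke→J1  (only one effort-in slot at J1)
b1 stroke→J2  (GY GY1: same side as bond 0)
b2 stroke→R1  (closing 1-jn rule on J2)

#0 stroke at J1
#1 stroke at J2
#2 stroke at R1
#3 stroke at I1
#4 stroke at I2
#5 stroke at J2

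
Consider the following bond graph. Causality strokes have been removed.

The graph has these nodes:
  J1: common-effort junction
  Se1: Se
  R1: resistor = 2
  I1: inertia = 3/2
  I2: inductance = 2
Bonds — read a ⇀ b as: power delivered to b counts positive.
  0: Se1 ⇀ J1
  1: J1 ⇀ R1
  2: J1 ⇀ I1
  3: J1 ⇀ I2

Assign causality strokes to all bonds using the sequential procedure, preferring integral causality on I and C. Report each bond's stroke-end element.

β0 stroke at J1  (source Se1 imposes e)
β1 stroke at R1  (J1 effort already set via bond 0)
β2 stroke at I1  (J1: bond 0 brought effort, rest push out)
β3 stroke at I2  (J1 effort already set via bond 0)

bond 0 |J1
bond 1 |R1
bond 2 |I1
bond 3 |I2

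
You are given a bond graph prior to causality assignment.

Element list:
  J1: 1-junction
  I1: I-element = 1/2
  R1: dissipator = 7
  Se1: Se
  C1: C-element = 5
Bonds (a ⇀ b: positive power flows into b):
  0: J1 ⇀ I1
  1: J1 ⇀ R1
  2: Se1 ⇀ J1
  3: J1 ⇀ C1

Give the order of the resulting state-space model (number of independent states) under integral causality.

bond 2 |J1  (Se1 fixes effort; stroke away)
bond 0 |I1  (I1: I, integral causality)
bond 1 |J1  (common-f at J1 fixed by 0)
bond 3 |J1  (J1: bond 0 brought flow, rest push out)

2  (C1, I1 all integral)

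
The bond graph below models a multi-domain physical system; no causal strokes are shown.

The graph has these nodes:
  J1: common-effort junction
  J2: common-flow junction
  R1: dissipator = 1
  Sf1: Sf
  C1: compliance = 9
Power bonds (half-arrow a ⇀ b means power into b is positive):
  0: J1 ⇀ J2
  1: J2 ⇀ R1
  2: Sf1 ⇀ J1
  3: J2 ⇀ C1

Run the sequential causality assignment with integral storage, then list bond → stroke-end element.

b0 stroke→J1
b1 stroke→J2
b2 stroke→Sf1
b3 stroke→J2

b2 →Sf1  (source Sf1 imposes f)
b0 →J1  (J1: last free bond brings effort in)
b1 →J2  (1-jn J2 has f-setter on 0)
b3 →J2  (J2 flow already set via bond 0)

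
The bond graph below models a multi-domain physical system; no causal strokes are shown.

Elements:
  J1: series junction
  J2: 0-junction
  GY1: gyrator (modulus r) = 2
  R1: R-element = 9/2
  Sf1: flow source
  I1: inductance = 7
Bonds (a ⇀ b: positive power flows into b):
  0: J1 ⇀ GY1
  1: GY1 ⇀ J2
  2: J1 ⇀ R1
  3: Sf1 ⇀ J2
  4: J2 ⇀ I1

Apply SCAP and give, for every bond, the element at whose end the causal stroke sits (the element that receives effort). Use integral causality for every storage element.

β0 →J1
β1 →J2
β2 →R1
β3 →Sf1
β4 →I1

bond 3 stroke→Sf1  (source Sf1 imposes f)
bond 4 stroke→I1  (I1 outputs flow p/I1)
bond 1 stroke→J2  (J2 needs exactly one e-in)
bond 0 stroke→J1  (through GY1, causality inverts; strokes same side of GY1)
bond 2 stroke→R1  (only one flow-in slot at J1)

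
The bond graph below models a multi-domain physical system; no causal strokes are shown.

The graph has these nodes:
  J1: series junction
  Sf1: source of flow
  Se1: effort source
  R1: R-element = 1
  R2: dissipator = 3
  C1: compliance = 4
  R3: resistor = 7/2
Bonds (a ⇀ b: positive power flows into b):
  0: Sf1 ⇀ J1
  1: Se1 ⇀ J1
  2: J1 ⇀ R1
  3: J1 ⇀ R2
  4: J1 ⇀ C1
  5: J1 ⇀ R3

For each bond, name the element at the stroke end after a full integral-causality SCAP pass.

#0 |Sf1  (Sf1 fixes flow; stroke at Sf1)
#1 |J1  (Se1 fixes effort; stroke away)
#2 |J1  (1-jn J1 has f-setter on 0)
#3 |J1  (common-f at J1 fixed by 0)
#4 |J1  (1-jn J1 has f-setter on 0)
#5 |J1  (1-jn J1 has f-setter on 0)

b0 |Sf1
b1 |J1
b2 |J1
b3 |J1
b4 |J1
b5 |J1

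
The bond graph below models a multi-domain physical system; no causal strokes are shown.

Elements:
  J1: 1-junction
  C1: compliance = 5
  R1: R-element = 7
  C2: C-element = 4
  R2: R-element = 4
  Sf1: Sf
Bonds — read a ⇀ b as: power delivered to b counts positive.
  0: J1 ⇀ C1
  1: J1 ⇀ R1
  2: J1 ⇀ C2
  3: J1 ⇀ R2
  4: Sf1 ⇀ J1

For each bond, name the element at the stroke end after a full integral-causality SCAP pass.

β4 |Sf1  (source Sf1 imposes f)
β0 |J1  (common-f at J1 fixed by 4)
β1 |J1  (1-jn J1 has f-setter on 4)
β2 |J1  (J1 flow already set via bond 4)
β3 |J1  (common-f at J1 fixed by 4)

bond 0 →J1
bond 1 →J1
bond 2 →J1
bond 3 →J1
bond 4 →Sf1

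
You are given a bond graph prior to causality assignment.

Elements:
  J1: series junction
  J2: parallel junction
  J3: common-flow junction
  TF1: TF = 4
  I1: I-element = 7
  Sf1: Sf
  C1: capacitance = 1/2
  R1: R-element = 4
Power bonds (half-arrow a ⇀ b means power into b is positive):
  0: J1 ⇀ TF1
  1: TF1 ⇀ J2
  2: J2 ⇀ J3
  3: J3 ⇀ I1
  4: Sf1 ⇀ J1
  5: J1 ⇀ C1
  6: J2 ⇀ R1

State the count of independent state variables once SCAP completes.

2  (C1, I1 all integral)

b4 stroke→Sf1  (Sf1 fixes flow; stroke at Sf1)
b0 stroke→J1  (common-f at J1 fixed by 4)
b5 stroke→J1  (common-f at J1 fixed by 4)
b1 stroke→TF1  (TF TF1: opposite of bond 0)
b3 stroke→I1  (I1: I, integral causality)
b2 stroke→J3  (1-jn J3 has f-setter on 3)
b6 stroke→J2  (J2 needs exactly one e-in)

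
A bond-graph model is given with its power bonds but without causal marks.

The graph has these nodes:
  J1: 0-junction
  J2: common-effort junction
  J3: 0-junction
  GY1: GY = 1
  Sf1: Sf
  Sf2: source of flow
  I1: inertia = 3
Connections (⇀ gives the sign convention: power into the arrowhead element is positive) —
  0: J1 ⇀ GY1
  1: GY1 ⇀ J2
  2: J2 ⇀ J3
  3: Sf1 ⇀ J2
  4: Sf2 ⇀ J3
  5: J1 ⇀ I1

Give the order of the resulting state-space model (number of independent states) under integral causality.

b3 |Sf1  (Sf1 fixes flow; stroke at Sf1)
b4 |Sf2  (Sf2 fixes flow; stroke at Sf2)
b2 |J3  (J3: last free bond brings effort in)
b1 |J2  (only one effort-in slot at J2)
b0 |J1  (through GY1, causality inverts; strokes same side of GY1)
b5 |I1  (0-jn J1 has e-setter on 0)

1  (I1 all integral)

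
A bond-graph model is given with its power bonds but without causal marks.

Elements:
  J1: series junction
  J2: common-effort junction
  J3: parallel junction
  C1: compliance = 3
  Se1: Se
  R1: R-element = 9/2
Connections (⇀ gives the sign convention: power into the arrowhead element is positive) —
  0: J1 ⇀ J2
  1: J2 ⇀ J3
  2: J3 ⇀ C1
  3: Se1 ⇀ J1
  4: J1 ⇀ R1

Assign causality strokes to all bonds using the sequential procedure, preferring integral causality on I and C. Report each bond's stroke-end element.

bond 3 →J1  (Se1 (Se) sets effort on bond)
bond 2 →J3  (C1: C, integral causality)
bond 1 →J2  (J3: bond 2 brought effort, rest push out)
bond 0 →J1  (common-e at J2 fixed by 1)
bond 4 →R1  (J1: last free bond brings flow in)

β0 stroke→J1
β1 stroke→J2
β2 stroke→J3
β3 stroke→J1
β4 stroke→R1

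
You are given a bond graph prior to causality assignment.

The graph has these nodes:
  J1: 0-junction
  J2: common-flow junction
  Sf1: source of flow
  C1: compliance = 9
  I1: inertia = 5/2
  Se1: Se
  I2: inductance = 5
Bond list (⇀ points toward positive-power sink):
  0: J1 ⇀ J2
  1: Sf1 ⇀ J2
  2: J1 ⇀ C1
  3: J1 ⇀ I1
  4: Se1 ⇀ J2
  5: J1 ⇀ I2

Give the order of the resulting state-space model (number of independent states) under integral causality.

3  (C1, I1, I2 all integral)

bond 1 |Sf1  (Sf1 (Sf) sets flow on bond)
bond 4 |J2  (Se1: effort source, stroke at far end)
bond 0 |J2  (J2 flow already set via bond 1)
bond 2 |J1  (prefer integral on C1)
bond 3 |I1  (J1: bond 2 brought effort, rest push out)
bond 5 |I2  (J1: bond 2 brought effort, rest push out)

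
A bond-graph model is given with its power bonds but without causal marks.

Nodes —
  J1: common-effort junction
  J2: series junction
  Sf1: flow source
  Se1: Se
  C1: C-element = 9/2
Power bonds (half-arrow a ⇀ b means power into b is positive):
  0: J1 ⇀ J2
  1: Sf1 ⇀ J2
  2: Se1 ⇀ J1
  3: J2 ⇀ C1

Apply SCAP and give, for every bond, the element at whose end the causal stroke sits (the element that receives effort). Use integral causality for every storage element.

b0 →J2
b1 →Sf1
b2 →J1
b3 →J2

bond 1 stroke at Sf1  (Sf1 (Sf) sets flow on bond)
bond 2 stroke at J1  (Se1 fixes effort; stroke away)
bond 0 stroke at J2  (J1: bond 2 brought effort, rest push out)
bond 3 stroke at J2  (1-jn J2 has f-setter on 1)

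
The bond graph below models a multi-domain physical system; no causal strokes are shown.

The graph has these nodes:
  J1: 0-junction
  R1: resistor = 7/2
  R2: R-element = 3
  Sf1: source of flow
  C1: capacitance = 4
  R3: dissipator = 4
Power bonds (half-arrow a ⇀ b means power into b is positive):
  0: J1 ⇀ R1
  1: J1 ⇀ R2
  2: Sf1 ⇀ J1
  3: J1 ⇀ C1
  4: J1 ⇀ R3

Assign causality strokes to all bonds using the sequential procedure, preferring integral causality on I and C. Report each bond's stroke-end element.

bond 2 →Sf1  (source Sf1 imposes f)
bond 3 →J1  (C1 integral (e out))
bond 0 →R1  (J1 effort already set via bond 3)
bond 1 →R2  (0-jn J1 has e-setter on 3)
bond 4 →R3  (common-e at J1 fixed by 3)

bond 0 stroke at R1
bond 1 stroke at R2
bond 2 stroke at Sf1
bond 3 stroke at J1
bond 4 stroke at R3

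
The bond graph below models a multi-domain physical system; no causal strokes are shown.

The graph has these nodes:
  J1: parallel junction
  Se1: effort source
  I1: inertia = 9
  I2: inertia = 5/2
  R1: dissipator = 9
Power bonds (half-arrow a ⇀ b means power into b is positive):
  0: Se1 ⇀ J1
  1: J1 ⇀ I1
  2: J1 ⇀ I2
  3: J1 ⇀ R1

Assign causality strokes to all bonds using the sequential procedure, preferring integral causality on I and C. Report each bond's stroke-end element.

β0 stroke at J1
β1 stroke at I1
β2 stroke at I2
β3 stroke at R1

β0 stroke→J1  (Se1 (Se) sets effort on bond)
β1 stroke→I1  (0-jn J1 has e-setter on 0)
β2 stroke→I2  (common-e at J1 fixed by 0)
β3 stroke→R1  (J1 effort already set via bond 0)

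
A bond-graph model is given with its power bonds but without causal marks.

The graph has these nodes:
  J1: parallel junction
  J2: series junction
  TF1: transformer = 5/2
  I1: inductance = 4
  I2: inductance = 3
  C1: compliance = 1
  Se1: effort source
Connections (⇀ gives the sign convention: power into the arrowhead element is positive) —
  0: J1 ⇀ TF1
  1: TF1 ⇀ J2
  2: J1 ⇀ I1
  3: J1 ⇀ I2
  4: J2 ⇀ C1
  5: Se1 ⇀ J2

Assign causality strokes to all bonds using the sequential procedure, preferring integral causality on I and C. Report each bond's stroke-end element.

b0 →J1
b1 →TF1
b2 →I1
b3 →I2
b4 →J2
b5 →J2

#5 stroke at J2  (source Se1 imposes e)
#2 stroke at I1  (I1: I, integral causality)
#3 stroke at I2  (I2 integral (f out))
#0 stroke at J1  (J1: last free bond brings effort in)
#1 stroke at TF1  (TF1 one-in-one-out from 0)
#4 stroke at J2  (J2: bond 1 brought flow, rest push out)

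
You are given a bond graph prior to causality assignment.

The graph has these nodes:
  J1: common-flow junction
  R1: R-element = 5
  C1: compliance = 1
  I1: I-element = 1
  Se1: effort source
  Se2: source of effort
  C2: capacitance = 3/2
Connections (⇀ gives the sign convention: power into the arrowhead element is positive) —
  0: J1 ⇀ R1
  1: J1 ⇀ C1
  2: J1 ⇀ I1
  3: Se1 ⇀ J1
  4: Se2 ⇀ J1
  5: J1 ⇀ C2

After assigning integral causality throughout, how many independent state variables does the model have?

bond 3 stroke at J1  (Se1 fixes effort; stroke away)
bond 4 stroke at J1  (source Se2 imposes e)
bond 1 stroke at J1  (C1 outputs effort q/C1)
bond 2 stroke at I1  (prefer integral on I1)
bond 0 stroke at J1  (J1 flow already set via bond 2)
bond 5 stroke at J1  (J1: bond 2 brought flow, rest push out)

3  (C1, C2, I1 all integral)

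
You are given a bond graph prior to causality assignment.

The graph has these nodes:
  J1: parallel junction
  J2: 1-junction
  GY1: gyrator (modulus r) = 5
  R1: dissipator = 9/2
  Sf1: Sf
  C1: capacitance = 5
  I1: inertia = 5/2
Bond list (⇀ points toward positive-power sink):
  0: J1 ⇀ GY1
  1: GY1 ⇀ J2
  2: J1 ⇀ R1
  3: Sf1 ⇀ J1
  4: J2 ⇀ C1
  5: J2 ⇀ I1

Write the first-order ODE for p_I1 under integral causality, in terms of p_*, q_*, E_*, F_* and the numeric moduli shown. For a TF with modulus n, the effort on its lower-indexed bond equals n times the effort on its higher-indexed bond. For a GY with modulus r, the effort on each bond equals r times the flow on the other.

dp_I1/dt = 5*F_Sf1 - 20*p_I1/9 - q_C1/5

β3 stroke at Sf1  (Sf1 (Sf) sets flow on bond)
β4 stroke at J2  (C1 integral (e out))
β5 stroke at I1  (I1 integral (f out))
β1 stroke at J2  (J2 flow already set via bond 5)
β0 stroke at J1  (GY1 both-in/both-out from 1)
β2 stroke at R1  (J1 effort already set via bond 0)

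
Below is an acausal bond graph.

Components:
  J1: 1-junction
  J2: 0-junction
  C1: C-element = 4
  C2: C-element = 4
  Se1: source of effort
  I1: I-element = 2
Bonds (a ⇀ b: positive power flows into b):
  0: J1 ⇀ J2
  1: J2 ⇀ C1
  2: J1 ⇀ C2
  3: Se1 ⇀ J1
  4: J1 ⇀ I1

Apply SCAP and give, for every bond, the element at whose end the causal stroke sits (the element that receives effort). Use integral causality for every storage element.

#3 →J1  (Se1 (Se) sets effort on bond)
#1 →J2  (prefer integral on C1)
#0 →J1  (J2 effort already set via bond 1)
#2 →J1  (C2 integral (e out))
#4 →I1  (J1: last free bond brings flow in)

#0 stroke at J1
#1 stroke at J2
#2 stroke at J1
#3 stroke at J1
#4 stroke at I1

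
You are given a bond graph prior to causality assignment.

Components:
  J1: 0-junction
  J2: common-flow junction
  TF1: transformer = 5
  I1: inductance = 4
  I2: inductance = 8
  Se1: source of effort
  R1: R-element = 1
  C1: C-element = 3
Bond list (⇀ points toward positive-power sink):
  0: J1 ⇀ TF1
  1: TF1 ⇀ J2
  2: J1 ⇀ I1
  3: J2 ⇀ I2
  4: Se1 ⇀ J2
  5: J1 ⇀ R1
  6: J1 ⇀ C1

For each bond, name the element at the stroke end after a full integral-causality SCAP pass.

b0 stroke→TF1
b1 stroke→J2
b2 stroke→I1
b3 stroke→I2
b4 stroke→J2
b5 stroke→R1
b6 stroke→J1

b4 stroke→J2  (source Se1 imposes e)
b2 stroke→I1  (prefer integral on I1)
b3 stroke→I2  (I2: I, integral causality)
b1 stroke→J2  (common-f at J2 fixed by 3)
b0 stroke→TF1  (TF1 one-in-one-out from 1)
b6 stroke→J1  (C1 integral (e out))
b5 stroke→R1  (0-jn J1 has e-setter on 6)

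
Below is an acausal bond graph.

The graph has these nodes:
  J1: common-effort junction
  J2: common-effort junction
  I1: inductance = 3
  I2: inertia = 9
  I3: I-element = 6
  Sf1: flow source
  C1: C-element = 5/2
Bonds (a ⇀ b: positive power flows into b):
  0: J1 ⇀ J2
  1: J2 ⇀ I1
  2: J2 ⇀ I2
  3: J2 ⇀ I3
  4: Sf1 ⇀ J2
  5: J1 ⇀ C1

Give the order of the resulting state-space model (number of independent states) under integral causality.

#4 →Sf1  (Sf1 (Sf) sets flow on bond)
#1 →I1  (prefer integral on I1)
#2 →I2  (I2 integral (f out))
#3 →I3  (prefer integral on I3)
#0 →J2  (closing 0-jn rule on J2)
#5 →J1  (J1: last free bond brings effort in)

4  (C1, I1, I2, I3 all integral)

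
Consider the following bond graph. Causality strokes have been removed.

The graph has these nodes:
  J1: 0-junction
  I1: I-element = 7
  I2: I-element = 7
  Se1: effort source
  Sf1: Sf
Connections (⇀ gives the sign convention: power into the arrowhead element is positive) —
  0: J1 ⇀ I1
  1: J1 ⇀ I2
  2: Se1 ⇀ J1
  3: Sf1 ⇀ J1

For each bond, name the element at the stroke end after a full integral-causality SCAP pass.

#2 stroke→J1  (Se1 fixes effort; stroke away)
#3 stroke→Sf1  (Sf1 fixes flow; stroke at Sf1)
#0 stroke→I1  (J1 effort already set via bond 2)
#1 stroke→I2  (J1 effort already set via bond 2)

β0 stroke→I1
β1 stroke→I2
β2 stroke→J1
β3 stroke→Sf1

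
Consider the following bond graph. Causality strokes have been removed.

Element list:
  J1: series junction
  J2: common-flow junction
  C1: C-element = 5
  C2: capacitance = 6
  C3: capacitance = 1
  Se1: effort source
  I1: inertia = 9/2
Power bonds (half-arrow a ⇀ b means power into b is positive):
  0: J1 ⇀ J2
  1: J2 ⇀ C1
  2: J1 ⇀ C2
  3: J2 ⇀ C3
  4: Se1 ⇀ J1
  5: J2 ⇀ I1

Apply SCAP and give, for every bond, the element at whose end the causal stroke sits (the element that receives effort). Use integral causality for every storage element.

b4 stroke at J1  (source Se1 imposes e)
b1 stroke at J2  (C1 integral (e out))
b2 stroke at J1  (C2: C, integral causality)
b0 stroke at J2  (J1: last free bond brings flow in)
b3 stroke at J2  (C3 integral (e out))
b5 stroke at I1  (closing 1-jn rule on J2)

b0 stroke→J2
b1 stroke→J2
b2 stroke→J1
b3 stroke→J2
b4 stroke→J1
b5 stroke→I1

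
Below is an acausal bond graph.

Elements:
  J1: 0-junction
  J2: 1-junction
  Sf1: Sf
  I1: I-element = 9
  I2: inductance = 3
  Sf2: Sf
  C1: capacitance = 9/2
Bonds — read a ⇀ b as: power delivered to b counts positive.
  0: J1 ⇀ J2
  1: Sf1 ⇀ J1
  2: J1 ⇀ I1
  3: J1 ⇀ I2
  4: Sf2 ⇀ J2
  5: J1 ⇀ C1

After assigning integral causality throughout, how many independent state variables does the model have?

3  (C1, I1, I2 all integral)

#1 stroke→Sf1  (source Sf1 imposes f)
#4 stroke→Sf2  (Sf2 fixes flow; stroke at Sf2)
#0 stroke→J2  (common-f at J2 fixed by 4)
#2 stroke→I1  (prefer integral on I1)
#3 stroke→I2  (prefer integral on I2)
#5 stroke→J1  (only one effort-in slot at J1)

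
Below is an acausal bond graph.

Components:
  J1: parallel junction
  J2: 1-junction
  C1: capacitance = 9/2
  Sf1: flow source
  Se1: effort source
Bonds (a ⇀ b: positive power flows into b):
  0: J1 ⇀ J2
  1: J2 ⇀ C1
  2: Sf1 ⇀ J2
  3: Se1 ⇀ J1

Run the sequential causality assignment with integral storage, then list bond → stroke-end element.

b2 →Sf1  (Sf1: flow source, stroke at near end)
b3 →J1  (source Se1 imposes e)
b0 →J2  (common-e at J1 fixed by 3)
b1 →J2  (common-f at J2 fixed by 2)

bond 0 →J2
bond 1 →J2
bond 2 →Sf1
bond 3 →J1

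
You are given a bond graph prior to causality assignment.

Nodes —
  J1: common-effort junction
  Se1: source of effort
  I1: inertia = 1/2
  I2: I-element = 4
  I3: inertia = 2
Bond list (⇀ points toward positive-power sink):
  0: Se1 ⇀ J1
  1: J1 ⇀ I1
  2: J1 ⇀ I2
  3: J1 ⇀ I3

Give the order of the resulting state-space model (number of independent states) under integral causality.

3  (I1, I2, I3 all integral)

β0 stroke→J1  (Se1 (Se) sets effort on bond)
β1 stroke→I1  (common-e at J1 fixed by 0)
β2 stroke→I2  (0-jn J1 has e-setter on 0)
β3 stroke→I3  (0-jn J1 has e-setter on 0)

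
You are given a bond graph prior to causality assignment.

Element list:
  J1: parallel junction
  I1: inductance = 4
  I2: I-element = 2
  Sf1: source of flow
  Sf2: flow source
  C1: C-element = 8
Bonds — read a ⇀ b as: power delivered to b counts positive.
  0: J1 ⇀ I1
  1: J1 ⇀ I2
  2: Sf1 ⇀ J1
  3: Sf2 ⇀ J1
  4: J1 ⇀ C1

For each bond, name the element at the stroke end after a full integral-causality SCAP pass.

β0 |I1
β1 |I2
β2 |Sf1
β3 |Sf2
β4 |J1

b2 →Sf1  (Sf1: flow source, stroke at near end)
b3 →Sf2  (Sf2 fixes flow; stroke at Sf2)
b0 →I1  (I1: I, integral causality)
b1 →I2  (I2 integral (f out))
b4 →J1  (only one effort-in slot at J1)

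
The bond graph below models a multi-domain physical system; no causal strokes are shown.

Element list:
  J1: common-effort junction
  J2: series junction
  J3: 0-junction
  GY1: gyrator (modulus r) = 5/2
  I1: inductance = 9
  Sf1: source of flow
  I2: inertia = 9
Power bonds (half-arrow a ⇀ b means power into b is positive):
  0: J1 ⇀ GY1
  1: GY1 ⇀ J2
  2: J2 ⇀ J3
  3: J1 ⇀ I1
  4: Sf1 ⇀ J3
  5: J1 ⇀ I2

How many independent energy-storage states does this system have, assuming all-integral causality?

2  (I1, I2 all integral)

b4 |Sf1  (Sf1: flow source, stroke at near end)
b2 |J3  (J3 needs exactly one e-in)
b1 |J2  (J2: bond 2 brought flow, rest push out)
b0 |J1  (through GY1, causality inverts; strokes same side of GY1)
b3 |I1  (J1: bond 0 brought effort, rest push out)
b5 |I2  (0-jn J1 has e-setter on 0)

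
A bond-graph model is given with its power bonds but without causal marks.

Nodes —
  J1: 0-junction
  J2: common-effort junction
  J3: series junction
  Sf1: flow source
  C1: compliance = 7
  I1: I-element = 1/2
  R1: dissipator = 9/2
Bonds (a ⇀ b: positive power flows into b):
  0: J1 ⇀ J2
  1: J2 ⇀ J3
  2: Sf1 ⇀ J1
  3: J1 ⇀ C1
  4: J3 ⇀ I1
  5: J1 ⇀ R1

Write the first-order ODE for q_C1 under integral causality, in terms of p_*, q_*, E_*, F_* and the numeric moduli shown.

b2 stroke at Sf1  (Sf1 fixes flow; stroke at Sf1)
b3 stroke at J1  (C1: C, integral causality)
b0 stroke at J2  (0-jn J1 has e-setter on 3)
b5 stroke at R1  (common-e at J1 fixed by 3)
b1 stroke at J3  (0-jn J2 has e-setter on 0)
b4 stroke at I1  (J3: last free bond brings flow in)

dq_C1/dt = F_Sf1 - 2*p_I1 - 2*q_C1/63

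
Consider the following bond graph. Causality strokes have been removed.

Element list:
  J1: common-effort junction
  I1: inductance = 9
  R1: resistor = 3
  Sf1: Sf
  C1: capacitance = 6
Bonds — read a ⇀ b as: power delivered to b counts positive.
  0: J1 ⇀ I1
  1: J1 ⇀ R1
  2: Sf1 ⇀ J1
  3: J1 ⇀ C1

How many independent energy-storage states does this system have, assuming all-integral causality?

#2 stroke at Sf1  (Sf1: flow source, stroke at near end)
#0 stroke at I1  (prefer integral on I1)
#3 stroke at J1  (C1: C, integral causality)
#1 stroke at R1  (J1 effort already set via bond 3)

2  (C1, I1 all integral)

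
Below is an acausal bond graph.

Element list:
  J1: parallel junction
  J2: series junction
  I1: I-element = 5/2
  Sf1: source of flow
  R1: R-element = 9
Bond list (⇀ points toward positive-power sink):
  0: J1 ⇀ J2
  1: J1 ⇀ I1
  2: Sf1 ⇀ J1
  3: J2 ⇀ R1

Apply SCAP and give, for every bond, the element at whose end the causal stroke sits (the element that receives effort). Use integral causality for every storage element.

b0 stroke→J1
b1 stroke→I1
b2 stroke→Sf1
b3 stroke→J2

β2 →Sf1  (Sf1: flow source, stroke at near end)
β1 →I1  (I1: I, integral causality)
β0 →J1  (closing 0-jn rule on J1)
β3 →J2  (common-f at J2 fixed by 0)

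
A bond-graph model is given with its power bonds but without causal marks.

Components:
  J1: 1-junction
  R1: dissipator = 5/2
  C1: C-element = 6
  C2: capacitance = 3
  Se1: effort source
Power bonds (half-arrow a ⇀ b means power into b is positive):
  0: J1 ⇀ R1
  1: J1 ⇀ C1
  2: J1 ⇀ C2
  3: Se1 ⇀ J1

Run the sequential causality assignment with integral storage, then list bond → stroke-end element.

β3 →J1  (Se1: effort source, stroke at far end)
β1 →J1  (C1: C, integral causality)
β2 →J1  (C2: C, integral causality)
β0 →R1  (J1 needs exactly one f-in)

#0 stroke→R1
#1 stroke→J1
#2 stroke→J1
#3 stroke→J1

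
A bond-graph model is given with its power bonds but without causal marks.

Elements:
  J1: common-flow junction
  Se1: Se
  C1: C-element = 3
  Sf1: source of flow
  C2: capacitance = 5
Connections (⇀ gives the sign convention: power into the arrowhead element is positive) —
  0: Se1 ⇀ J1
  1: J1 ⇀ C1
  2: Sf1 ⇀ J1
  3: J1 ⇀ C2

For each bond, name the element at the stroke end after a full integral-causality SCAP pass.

b0 stroke at J1
b1 stroke at J1
b2 stroke at Sf1
b3 stroke at J1

bond 0 →J1  (Se1 (Se) sets effort on bond)
bond 2 →Sf1  (Sf1 fixes flow; stroke at Sf1)
bond 1 →J1  (J1: bond 2 brought flow, rest push out)
bond 3 →J1  (1-jn J1 has f-setter on 2)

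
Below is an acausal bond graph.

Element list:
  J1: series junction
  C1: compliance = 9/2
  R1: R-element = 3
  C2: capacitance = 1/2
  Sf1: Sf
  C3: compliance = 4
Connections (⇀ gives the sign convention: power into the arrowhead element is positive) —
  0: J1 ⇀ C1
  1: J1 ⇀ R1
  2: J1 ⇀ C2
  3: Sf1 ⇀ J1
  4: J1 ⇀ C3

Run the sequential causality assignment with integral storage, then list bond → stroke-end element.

bond 0 stroke at J1
bond 1 stroke at J1
bond 2 stroke at J1
bond 3 stroke at Sf1
bond 4 stroke at J1

b3 stroke at Sf1  (Sf1: flow source, stroke at near end)
b0 stroke at J1  (J1: bond 3 brought flow, rest push out)
b1 stroke at J1  (common-f at J1 fixed by 3)
b2 stroke at J1  (1-jn J1 has f-setter on 3)
b4 stroke at J1  (J1 flow already set via bond 3)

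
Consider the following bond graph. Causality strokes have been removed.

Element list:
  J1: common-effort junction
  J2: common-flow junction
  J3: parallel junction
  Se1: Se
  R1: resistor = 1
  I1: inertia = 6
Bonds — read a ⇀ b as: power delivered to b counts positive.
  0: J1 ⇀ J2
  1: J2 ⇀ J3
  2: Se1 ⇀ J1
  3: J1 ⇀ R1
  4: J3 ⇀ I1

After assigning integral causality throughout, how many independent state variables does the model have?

#2 |J1  (Se1 (Se) sets effort on bond)
#0 |J2  (0-jn J1 has e-setter on 2)
#3 |R1  (0-jn J1 has e-setter on 2)
#1 |J3  (J2: last free bond brings flow in)
#4 |I1  (0-jn J3 has e-setter on 1)

1  (I1 all integral)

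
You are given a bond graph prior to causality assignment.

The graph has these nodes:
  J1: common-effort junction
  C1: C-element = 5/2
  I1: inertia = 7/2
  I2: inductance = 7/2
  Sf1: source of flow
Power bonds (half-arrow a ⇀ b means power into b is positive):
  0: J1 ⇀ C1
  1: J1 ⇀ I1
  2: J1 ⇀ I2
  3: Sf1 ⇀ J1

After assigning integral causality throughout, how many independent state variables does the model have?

3  (C1, I1, I2 all integral)

bond 3 stroke at Sf1  (source Sf1 imposes f)
bond 0 stroke at J1  (C1 outputs effort q/C1)
bond 1 stroke at I1  (common-e at J1 fixed by 0)
bond 2 stroke at I2  (0-jn J1 has e-setter on 0)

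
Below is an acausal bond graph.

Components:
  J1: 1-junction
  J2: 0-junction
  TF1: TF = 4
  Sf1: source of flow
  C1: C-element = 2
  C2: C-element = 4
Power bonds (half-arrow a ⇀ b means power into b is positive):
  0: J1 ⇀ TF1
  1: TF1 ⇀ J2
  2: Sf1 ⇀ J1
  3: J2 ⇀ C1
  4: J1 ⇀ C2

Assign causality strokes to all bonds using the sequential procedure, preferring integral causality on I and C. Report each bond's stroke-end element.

β0 →J1
β1 →TF1
β2 →Sf1
β3 →J2
β4 →J1

#2 →Sf1  (Sf1: flow source, stroke at near end)
#0 →J1  (common-f at J1 fixed by 2)
#4 →J1  (J1: bond 2 brought flow, rest push out)
#1 →TF1  (through TF1, causality passes straight; one stroke at TF1)
#3 →J2  (only one effort-in slot at J2)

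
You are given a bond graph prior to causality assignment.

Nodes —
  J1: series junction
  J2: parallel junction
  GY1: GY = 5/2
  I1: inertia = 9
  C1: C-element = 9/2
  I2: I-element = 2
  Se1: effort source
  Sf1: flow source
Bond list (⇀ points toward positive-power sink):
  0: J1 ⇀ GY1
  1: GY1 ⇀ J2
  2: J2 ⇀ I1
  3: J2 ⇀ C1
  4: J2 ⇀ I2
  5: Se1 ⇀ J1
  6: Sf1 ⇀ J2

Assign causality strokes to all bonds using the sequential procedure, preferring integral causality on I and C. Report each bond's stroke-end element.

#5 →J1  (Se1 (Se) sets effort on bond)
#6 →Sf1  (Sf1 fixes flow; stroke at Sf1)
#0 →GY1  (J1 needs exactly one f-in)
#1 →GY1  (GY1: gyrator matches bond 0)
#2 →I1  (I1 outputs flow p/I1)
#3 →J2  (C1 integral (e out))
#4 →I2  (J2: bond 3 brought effort, rest push out)

β0 stroke→GY1
β1 stroke→GY1
β2 stroke→I1
β3 stroke→J2
β4 stroke→I2
β5 stroke→J1
β6 stroke→Sf1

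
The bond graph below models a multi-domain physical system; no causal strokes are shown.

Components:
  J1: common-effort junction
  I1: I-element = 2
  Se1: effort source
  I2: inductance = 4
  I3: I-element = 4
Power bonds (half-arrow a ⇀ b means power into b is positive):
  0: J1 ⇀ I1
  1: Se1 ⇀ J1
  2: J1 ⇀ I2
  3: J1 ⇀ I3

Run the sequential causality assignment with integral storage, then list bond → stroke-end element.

b1 |J1  (Se1: effort source, stroke at far end)
b0 |I1  (0-jn J1 has e-setter on 1)
b2 |I2  (J1: bond 1 brought effort, rest push out)
b3 |I3  (J1: bond 1 brought effort, rest push out)

#0 stroke→I1
#1 stroke→J1
#2 stroke→I2
#3 stroke→I3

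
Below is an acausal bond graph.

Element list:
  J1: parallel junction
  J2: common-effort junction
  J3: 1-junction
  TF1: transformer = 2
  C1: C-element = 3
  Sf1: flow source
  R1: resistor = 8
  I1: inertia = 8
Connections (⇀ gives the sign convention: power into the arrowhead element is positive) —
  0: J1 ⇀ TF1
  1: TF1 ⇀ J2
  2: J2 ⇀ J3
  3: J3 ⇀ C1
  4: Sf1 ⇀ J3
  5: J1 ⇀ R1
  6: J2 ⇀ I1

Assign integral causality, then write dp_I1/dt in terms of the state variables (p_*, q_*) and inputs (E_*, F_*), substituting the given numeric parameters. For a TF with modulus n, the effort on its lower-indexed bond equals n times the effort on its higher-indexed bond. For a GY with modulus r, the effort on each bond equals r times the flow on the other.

dp_I1/dt = -2*F_Sf1 - p_I1/4

β4 stroke at Sf1  (Sf1: flow source, stroke at near end)
β2 stroke at J3  (1-jn J3 has f-setter on 4)
β3 stroke at J3  (J3 flow already set via bond 4)
β6 stroke at I1  (I1: I, integral causality)
β1 stroke at J2  (only one effort-in slot at J2)
β0 stroke at TF1  (TF1 one-in-one-out from 1)
β5 stroke at J1  (only one effort-in slot at J1)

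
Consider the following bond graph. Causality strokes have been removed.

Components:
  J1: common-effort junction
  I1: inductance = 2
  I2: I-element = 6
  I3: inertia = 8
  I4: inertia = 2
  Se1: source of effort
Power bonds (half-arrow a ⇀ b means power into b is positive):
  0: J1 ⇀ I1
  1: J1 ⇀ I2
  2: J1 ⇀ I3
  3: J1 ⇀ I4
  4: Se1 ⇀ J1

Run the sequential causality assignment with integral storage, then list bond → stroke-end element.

b0 stroke at I1
b1 stroke at I2
b2 stroke at I3
b3 stroke at I4
b4 stroke at J1

#4 |J1  (Se1 fixes effort; stroke away)
#0 |I1  (0-jn J1 has e-setter on 4)
#1 |I2  (common-e at J1 fixed by 4)
#2 |I3  (J1: bond 4 brought effort, rest push out)
#3 |I4  (J1 effort already set via bond 4)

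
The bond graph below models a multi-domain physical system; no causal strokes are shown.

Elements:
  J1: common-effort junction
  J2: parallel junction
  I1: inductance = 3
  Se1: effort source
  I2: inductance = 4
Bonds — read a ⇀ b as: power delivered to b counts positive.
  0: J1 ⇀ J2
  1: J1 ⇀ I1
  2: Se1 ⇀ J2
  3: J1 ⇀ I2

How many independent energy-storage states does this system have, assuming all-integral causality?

β2 |J2  (source Se1 imposes e)
β0 |J1  (common-e at J2 fixed by 2)
β1 |I1  (0-jn J1 has e-setter on 0)
β3 |I2  (J1 effort already set via bond 0)

2  (I1, I2 all integral)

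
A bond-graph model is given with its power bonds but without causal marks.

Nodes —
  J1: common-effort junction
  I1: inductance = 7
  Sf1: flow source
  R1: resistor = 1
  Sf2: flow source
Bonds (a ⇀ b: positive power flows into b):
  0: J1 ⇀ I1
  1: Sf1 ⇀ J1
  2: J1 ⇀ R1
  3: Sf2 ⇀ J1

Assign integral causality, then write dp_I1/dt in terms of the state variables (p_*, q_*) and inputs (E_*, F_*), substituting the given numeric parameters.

dp_I1/dt = F_Sf1 + F_Sf2 - p_I1/7

b1 stroke→Sf1  (Sf1: flow source, stroke at near end)
b3 stroke→Sf2  (Sf2 (Sf) sets flow on bond)
b0 stroke→I1  (I1: I, integral causality)
b2 stroke→J1  (only one effort-in slot at J1)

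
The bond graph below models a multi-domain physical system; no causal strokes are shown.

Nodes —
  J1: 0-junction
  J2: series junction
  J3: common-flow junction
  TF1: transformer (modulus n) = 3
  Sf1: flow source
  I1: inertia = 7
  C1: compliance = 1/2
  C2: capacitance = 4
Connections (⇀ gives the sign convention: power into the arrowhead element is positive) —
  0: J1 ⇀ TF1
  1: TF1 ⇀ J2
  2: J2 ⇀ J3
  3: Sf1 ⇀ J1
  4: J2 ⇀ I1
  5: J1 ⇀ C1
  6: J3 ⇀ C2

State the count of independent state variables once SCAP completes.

3  (C1, C2, I1 all integral)

b3 →Sf1  (Sf1 fixes flow; stroke at Sf1)
b4 →I1  (prefer integral on I1)
b1 →J2  (1-jn J2 has f-setter on 4)
b2 →J2  (J2: bond 4 brought flow, rest push out)
b6 →J3  (common-f at J3 fixed by 2)
b0 →TF1  (TF TF1: opposite of bond 1)
b5 →J1  (J1: last free bond brings effort in)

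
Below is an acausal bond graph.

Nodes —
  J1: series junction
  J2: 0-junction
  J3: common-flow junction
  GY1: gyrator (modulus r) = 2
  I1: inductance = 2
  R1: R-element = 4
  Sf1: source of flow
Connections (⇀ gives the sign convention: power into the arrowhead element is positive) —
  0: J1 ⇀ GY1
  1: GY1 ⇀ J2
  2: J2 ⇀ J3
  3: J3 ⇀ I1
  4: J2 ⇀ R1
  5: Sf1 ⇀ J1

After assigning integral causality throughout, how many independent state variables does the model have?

1  (I1 all integral)

bond 5 stroke→Sf1  (Sf1: flow source, stroke at near end)
bond 0 stroke→J1  (common-f at J1 fixed by 5)
bond 1 stroke→J2  (GY GY1: same side as bond 0)
bond 2 stroke→J3  (J2: bond 1 brought effort, rest push out)
bond 4 stroke→R1  (common-e at J2 fixed by 1)
bond 3 stroke→I1  (closing 1-jn rule on J3)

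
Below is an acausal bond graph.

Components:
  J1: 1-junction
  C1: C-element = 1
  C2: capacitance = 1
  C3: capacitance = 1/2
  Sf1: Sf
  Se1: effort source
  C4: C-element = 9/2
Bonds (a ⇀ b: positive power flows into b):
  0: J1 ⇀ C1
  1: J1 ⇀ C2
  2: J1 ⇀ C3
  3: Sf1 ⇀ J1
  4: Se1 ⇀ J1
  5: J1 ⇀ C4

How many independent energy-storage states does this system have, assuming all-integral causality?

β3 →Sf1  (Sf1: flow source, stroke at near end)
β4 →J1  (source Se1 imposes e)
β0 →J1  (common-f at J1 fixed by 3)
β1 →J1  (J1 flow already set via bond 3)
β2 →J1  (1-jn J1 has f-setter on 3)
β5 →J1  (common-f at J1 fixed by 3)

4  (C1, C2, C3, C4 all integral)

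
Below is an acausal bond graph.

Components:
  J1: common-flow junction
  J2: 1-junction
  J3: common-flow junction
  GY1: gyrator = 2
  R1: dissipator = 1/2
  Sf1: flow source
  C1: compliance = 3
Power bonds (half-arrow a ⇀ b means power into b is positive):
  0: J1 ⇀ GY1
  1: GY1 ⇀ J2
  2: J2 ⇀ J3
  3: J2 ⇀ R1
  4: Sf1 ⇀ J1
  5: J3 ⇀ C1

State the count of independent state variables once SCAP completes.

bond 4 →Sf1  (Sf1 (Sf) sets flow on bond)
bond 0 →J1  (common-f at J1 fixed by 4)
bond 1 →J2  (GY GY1: same side as bond 0)
bond 5 →J3  (C1: C, integral causality)
bond 2 →J2  (only one flow-in slot at J3)
bond 3 →R1  (only one flow-in slot at J2)

1  (C1 all integral)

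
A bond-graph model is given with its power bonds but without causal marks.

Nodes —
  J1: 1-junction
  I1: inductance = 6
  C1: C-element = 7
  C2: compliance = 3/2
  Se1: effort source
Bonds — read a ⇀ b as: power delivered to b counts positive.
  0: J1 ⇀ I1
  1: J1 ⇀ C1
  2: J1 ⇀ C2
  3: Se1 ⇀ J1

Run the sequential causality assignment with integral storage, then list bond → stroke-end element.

b0 stroke at I1
b1 stroke at J1
b2 stroke at J1
b3 stroke at J1

#3 stroke at J1  (Se1 fixes effort; stroke away)
#0 stroke at I1  (I1 integral (f out))
#1 stroke at J1  (1-jn J1 has f-setter on 0)
#2 stroke at J1  (common-f at J1 fixed by 0)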